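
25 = 25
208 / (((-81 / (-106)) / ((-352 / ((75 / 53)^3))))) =-1155418913792 / 34171875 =-33811.98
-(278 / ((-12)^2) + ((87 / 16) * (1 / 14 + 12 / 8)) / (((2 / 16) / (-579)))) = 39576.86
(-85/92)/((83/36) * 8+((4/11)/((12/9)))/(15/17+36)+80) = -1758735/187410164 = -0.01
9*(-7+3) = -36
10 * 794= 7940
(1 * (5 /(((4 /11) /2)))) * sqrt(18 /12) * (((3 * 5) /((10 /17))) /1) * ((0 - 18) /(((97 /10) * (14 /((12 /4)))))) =-378675 * sqrt(6) /2716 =-341.52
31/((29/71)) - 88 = -351/29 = -12.10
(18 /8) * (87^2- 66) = 67527 /4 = 16881.75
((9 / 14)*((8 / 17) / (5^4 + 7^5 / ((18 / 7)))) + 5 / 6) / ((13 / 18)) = 230096379 / 199406753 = 1.15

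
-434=-434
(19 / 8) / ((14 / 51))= 969 / 112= 8.65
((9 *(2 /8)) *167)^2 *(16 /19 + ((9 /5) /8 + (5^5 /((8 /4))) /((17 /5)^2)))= 67593793957911 /3514240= 19234256.61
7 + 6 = 13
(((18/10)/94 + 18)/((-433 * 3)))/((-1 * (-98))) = -0.00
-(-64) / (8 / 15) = 120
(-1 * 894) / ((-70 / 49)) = 3129 / 5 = 625.80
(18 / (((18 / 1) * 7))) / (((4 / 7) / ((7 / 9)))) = 7 / 36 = 0.19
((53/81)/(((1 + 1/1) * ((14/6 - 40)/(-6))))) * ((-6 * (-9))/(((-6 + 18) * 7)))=53/1582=0.03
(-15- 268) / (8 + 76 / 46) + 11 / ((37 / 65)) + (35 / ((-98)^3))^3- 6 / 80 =-13585773938821276351 / 1349067078665402880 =-10.07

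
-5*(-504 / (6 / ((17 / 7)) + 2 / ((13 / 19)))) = 69615 / 149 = 467.21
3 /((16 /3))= 9 /16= 0.56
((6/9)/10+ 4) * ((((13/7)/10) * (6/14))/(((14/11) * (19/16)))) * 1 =34892/162925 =0.21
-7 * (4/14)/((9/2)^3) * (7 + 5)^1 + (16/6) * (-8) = -5248/243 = -21.60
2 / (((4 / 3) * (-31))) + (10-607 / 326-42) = -171349 / 5053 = -33.91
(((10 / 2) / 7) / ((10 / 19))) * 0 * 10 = 0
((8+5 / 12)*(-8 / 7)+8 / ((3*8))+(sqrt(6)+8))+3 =12 / 7+sqrt(6) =4.16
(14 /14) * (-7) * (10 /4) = -35 /2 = -17.50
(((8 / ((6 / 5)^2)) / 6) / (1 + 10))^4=390625 / 7780827681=0.00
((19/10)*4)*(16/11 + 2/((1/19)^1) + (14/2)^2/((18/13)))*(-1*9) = -281561/55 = -5119.29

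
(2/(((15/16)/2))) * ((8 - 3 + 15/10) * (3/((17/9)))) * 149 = 557856/85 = 6563.01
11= 11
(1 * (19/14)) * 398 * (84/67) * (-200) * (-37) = 335752800/67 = 5011235.82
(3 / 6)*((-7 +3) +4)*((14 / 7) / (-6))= 0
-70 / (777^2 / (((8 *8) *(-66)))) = 14080 / 28749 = 0.49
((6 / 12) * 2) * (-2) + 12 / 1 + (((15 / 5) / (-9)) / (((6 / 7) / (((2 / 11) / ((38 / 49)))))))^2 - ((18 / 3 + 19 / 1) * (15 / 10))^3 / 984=-404635368241 / 9284134464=-43.58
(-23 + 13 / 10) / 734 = -217 / 7340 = -0.03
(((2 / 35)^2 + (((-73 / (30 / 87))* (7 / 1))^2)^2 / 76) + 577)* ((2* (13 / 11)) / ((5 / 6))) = 92158687950807446631 / 512050000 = 179979861245.60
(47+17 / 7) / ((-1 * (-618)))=173 / 2163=0.08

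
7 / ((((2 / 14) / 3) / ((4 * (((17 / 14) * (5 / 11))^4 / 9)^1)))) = 52200625 / 8608908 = 6.06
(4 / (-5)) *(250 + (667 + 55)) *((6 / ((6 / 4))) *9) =-27993.60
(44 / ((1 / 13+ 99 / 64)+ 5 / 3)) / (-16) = -6864 / 8213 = -0.84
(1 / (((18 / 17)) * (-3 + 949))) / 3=17 / 51084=0.00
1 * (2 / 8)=1 / 4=0.25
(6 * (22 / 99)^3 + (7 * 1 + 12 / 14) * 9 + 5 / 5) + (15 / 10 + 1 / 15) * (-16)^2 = 472.85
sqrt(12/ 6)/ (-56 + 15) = -0.03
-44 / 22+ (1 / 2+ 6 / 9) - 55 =-335 / 6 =-55.83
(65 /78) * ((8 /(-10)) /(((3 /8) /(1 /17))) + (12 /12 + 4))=1243 /306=4.06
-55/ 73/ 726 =-0.00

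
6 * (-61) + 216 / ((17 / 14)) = -3198 / 17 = -188.12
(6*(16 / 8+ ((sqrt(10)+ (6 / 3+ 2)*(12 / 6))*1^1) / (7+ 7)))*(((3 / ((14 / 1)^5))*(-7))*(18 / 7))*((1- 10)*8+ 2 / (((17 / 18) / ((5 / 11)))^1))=269001*sqrt(10) / 88001452+ 2421009 / 22000363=0.12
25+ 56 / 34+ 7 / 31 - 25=987 / 527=1.87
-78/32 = -39/16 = -2.44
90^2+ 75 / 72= 194425 / 24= 8101.04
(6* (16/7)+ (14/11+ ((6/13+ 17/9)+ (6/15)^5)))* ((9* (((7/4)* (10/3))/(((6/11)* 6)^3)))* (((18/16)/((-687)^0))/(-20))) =-59095360973/40435200000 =-1.46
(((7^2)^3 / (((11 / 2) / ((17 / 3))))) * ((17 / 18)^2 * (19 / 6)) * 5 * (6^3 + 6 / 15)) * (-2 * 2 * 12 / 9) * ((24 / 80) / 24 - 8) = 421836562188433 / 26730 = 15781390280.15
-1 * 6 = -6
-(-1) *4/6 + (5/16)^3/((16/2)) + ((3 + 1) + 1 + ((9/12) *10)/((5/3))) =999799/98304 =10.17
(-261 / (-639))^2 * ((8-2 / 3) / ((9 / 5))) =92510 / 136107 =0.68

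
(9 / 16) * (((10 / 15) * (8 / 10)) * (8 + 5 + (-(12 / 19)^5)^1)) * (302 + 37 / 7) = 41222351223 / 34665386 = 1189.15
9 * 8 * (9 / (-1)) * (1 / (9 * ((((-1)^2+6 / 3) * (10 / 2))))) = -24 / 5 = -4.80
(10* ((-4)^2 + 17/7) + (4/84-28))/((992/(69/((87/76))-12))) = 82075/10788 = 7.61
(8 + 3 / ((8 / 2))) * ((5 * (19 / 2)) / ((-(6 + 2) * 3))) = -3325 / 192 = -17.32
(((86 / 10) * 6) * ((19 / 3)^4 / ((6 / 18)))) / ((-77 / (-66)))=22415212 / 105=213478.21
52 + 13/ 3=169/ 3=56.33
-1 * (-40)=40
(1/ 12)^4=1/ 20736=0.00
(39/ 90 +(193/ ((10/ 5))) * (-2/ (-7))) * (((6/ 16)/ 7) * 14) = 5881/ 280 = 21.00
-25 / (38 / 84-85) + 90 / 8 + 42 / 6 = 263423 / 14204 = 18.55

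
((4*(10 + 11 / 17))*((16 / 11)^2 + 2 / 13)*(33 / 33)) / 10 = 15204 / 1573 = 9.67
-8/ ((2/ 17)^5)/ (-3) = 1419857/ 12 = 118321.42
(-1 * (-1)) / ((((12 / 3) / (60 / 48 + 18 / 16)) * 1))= 19 / 32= 0.59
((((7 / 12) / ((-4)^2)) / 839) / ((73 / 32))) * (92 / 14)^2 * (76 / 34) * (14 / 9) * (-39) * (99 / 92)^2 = -0.13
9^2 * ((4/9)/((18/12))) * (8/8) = 24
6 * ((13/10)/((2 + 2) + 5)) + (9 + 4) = 208/15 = 13.87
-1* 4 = -4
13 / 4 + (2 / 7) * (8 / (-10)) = 423 / 140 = 3.02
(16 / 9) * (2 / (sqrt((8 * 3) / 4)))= 16 * sqrt(6) / 27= 1.45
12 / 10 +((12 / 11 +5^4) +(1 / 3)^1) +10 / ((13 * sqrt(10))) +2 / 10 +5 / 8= sqrt(10) / 13 +829553 / 1320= 628.69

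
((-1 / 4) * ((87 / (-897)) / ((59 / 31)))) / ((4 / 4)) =899 / 70564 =0.01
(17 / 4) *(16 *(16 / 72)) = 136 / 9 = 15.11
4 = 4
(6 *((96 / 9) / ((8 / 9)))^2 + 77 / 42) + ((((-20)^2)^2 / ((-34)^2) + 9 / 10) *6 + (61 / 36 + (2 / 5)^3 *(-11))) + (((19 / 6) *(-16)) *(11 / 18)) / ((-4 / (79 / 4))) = 1809860236 / 975375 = 1855.55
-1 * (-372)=372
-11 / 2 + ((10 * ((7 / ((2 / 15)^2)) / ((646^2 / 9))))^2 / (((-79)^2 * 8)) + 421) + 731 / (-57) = 42015605642239997195 / 104341118429308416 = 402.68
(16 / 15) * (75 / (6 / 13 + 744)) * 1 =520 / 4839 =0.11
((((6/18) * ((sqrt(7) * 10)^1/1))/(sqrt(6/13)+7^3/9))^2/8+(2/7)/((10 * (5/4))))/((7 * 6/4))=24183434632583/8591015014473675- 6019650 * sqrt(78)/2337691160401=0.00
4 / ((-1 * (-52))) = 1 / 13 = 0.08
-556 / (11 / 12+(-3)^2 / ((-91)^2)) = -55250832 / 91199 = -605.83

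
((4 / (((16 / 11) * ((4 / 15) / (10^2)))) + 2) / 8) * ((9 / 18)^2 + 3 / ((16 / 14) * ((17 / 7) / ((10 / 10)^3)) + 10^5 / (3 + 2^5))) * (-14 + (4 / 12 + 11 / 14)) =-8740340277 / 20926976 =-417.66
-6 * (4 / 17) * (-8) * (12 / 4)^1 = 33.88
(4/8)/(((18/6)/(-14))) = -7/3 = -2.33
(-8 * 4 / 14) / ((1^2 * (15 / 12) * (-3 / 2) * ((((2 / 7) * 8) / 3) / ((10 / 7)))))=16 / 7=2.29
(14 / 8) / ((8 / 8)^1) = 7 / 4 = 1.75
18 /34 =9 /17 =0.53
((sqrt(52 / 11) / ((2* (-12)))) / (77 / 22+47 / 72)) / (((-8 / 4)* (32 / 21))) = 63* sqrt(143) / 105248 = 0.01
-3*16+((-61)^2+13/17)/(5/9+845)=-564033/12937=-43.60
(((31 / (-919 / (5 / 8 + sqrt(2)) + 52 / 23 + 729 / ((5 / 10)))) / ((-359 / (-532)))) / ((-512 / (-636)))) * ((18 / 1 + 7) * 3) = 23902476833025 * sqrt(2) / 25917129602194 + 2434032515610675 / 829348147270208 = 4.24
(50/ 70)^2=25/ 49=0.51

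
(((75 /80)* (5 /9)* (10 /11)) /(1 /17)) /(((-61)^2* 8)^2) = 0.00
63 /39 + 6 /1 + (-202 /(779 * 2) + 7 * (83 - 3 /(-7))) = 591.49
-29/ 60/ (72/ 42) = -203/ 720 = -0.28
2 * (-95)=-190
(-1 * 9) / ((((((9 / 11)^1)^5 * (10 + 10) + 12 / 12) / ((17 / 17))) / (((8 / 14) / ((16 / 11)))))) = -15944049 / 37576868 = -0.42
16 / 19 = 0.84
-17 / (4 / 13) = -221 / 4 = -55.25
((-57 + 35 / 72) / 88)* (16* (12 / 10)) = -4069 / 330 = -12.33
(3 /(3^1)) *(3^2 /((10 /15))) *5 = 135 /2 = 67.50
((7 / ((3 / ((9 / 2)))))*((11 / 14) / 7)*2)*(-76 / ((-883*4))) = 627 / 12362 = 0.05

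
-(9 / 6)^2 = -9 / 4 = -2.25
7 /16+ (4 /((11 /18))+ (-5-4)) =-355 /176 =-2.02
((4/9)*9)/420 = 1/105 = 0.01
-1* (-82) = 82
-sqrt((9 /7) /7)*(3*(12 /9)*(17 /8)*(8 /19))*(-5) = 1020 /133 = 7.67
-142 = -142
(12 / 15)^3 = 64 / 125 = 0.51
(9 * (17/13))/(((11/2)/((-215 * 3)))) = -197370/143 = -1380.21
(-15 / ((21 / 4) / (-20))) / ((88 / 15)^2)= 5625 / 3388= 1.66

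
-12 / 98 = -6 / 49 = -0.12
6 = 6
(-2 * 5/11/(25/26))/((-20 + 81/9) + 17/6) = 312/2695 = 0.12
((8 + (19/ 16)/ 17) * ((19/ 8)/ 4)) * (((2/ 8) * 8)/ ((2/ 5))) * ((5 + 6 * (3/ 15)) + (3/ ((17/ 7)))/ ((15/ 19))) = 6881325/ 36992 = 186.02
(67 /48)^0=1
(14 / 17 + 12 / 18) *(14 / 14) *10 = 14.90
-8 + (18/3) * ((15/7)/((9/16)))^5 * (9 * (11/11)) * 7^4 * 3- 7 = 6553599685/21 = 312076175.48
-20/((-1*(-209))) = -20/209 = -0.10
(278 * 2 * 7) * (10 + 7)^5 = 5526083444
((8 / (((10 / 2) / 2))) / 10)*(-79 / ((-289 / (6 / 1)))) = 3792 / 7225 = 0.52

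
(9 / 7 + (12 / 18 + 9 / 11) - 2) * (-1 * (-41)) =31.59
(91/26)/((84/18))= 3/4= 0.75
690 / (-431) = -690 / 431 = -1.60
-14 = -14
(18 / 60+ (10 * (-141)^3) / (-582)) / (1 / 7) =327044487 / 970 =337159.26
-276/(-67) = 276/67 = 4.12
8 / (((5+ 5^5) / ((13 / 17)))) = 52 / 26605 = 0.00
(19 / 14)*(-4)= -38 / 7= -5.43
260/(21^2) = 260/441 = 0.59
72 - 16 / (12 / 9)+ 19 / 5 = 319 / 5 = 63.80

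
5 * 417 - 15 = 2070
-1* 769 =-769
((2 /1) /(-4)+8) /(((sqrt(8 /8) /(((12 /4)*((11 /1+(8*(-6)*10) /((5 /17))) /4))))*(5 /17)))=-248013 /8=-31001.62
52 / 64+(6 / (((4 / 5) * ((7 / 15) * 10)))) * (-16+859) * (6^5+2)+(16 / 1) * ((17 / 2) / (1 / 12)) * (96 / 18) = 1181208659 / 112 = 10546505.88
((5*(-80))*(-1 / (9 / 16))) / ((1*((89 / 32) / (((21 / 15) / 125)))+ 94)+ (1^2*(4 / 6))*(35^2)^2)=1433600 / 2017530129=0.00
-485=-485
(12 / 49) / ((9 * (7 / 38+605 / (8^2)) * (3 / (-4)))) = -19456 / 5168079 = -0.00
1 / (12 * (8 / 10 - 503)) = -5 / 30132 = -0.00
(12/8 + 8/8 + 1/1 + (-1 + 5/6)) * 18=60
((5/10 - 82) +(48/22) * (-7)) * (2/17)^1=-2129/187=-11.39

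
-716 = -716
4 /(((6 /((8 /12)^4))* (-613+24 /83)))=-0.00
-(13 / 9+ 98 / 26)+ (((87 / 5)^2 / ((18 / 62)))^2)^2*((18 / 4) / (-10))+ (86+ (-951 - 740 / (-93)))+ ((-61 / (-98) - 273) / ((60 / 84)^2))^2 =-3770167109337591424502 / 7083984375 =-532209969666.62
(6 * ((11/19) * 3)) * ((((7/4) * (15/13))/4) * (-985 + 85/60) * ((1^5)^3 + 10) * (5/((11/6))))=-613460925/3952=-155227.97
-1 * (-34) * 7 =238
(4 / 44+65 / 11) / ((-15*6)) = -0.07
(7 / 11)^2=49 / 121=0.40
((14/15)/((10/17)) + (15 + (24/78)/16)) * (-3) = -64763/1300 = -49.82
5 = 5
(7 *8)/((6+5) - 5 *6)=-56/19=-2.95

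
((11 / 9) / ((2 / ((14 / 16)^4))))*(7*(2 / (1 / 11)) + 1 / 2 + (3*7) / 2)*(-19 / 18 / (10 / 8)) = -5519899 / 110592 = -49.91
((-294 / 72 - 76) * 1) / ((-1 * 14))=961 / 168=5.72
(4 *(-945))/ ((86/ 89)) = -168210/ 43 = -3911.86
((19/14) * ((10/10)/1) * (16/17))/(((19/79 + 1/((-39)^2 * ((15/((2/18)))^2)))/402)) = 66905756821800/31337719063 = 2134.99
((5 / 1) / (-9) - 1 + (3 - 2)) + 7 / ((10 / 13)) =769 / 90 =8.54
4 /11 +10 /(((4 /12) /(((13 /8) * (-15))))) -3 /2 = -32225 /44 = -732.39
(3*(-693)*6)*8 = -99792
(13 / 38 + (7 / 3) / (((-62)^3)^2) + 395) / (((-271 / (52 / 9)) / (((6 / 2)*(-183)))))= 1015012172652850333 / 219348309766512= 4627.40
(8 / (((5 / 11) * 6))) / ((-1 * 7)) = -44 / 105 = -0.42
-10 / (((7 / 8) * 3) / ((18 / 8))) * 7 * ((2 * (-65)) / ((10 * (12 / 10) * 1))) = 650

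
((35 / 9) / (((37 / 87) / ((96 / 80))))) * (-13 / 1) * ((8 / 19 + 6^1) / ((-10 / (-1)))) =-321958 / 3515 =-91.60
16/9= 1.78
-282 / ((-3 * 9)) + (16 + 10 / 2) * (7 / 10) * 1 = 2263 / 90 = 25.14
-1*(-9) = 9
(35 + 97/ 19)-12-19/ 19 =515/ 19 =27.11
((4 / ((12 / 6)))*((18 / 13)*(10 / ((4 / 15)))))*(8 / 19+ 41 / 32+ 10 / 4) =1724625 / 3952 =436.39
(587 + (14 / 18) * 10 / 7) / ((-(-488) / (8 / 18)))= 5293 / 9882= 0.54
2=2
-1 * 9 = -9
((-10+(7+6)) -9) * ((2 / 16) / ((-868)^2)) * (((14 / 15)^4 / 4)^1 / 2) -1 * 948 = -491955120049 / 518940000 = -948.00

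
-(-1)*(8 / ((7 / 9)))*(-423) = -30456 / 7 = -4350.86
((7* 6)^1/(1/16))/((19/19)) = 672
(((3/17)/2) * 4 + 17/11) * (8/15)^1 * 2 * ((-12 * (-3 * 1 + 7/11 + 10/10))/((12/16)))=90880/2057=44.18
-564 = -564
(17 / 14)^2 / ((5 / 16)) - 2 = 2.72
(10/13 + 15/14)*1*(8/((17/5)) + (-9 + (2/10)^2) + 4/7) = -601526/54145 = -11.11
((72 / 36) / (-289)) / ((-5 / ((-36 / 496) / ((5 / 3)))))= -0.00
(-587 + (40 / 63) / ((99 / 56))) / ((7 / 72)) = -597368 / 99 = -6034.02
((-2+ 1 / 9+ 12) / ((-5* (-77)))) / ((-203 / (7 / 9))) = -13 / 129195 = -0.00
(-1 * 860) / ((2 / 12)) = -5160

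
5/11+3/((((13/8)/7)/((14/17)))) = 26977/2431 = 11.10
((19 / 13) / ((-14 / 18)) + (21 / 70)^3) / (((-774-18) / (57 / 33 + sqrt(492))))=355813 / 88088000 + 18727 * sqrt(123) / 4004000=0.06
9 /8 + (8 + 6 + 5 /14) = 867 /56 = 15.48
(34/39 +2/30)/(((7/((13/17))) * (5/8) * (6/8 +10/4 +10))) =1952/157675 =0.01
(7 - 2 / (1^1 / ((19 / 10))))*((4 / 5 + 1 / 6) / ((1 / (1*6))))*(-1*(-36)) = 16704 / 25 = 668.16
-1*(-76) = 76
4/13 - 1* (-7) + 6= 173/13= 13.31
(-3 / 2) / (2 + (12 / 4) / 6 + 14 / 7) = -1 / 3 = -0.33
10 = 10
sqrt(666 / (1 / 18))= 18 *sqrt(37)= 109.49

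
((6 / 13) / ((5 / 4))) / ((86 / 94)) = 1128 / 2795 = 0.40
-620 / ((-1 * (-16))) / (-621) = 155 / 2484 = 0.06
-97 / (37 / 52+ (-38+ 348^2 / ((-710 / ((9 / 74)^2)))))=2451358780 / 1006105561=2.44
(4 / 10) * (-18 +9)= -18 / 5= -3.60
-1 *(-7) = 7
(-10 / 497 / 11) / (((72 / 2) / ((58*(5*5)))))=-3625 / 49203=-0.07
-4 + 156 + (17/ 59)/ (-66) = 591871/ 3894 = 152.00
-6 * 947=-5682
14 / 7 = 2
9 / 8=1.12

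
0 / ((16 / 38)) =0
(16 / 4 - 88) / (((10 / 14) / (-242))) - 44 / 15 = 426844 / 15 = 28456.27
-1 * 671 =-671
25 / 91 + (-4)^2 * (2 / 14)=233 / 91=2.56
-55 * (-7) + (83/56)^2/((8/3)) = 9679547/25088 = 385.82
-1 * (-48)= 48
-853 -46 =-899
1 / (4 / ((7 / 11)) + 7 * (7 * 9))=7 / 3131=0.00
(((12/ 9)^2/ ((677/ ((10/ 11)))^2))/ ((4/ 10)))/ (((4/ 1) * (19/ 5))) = 5000/ 9483285339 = 0.00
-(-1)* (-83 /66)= -83 /66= -1.26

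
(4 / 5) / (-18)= -2 / 45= -0.04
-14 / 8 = -7 / 4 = -1.75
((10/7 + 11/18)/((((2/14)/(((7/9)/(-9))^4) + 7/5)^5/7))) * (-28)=-0.00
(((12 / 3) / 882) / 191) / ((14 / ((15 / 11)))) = 0.00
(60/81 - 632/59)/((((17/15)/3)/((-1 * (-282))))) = -7443.15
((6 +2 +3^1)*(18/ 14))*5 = 495/ 7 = 70.71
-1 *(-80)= 80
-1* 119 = -119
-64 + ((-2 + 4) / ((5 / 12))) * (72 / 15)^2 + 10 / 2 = 6449 / 125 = 51.59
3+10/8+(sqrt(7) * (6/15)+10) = 2 * sqrt(7)/5+57/4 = 15.31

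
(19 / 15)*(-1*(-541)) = 10279 / 15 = 685.27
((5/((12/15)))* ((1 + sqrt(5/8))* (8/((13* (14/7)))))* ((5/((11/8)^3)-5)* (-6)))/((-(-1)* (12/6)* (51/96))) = 189000* sqrt(10)/22627 + 756000/22627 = 59.83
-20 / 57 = -0.35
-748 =-748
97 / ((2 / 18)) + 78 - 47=904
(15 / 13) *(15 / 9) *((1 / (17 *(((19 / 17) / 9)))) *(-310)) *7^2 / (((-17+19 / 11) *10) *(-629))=-179025 / 1242904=-0.14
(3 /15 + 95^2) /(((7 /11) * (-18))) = -27577 /35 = -787.91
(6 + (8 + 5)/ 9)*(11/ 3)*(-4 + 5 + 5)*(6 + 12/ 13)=14740/ 13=1133.85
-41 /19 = -2.16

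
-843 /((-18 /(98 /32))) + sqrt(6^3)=6 * sqrt(6) + 13769 /96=158.12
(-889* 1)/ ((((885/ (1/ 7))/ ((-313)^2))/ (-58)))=721639654/ 885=815412.04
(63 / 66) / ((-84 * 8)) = -1 / 704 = -0.00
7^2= 49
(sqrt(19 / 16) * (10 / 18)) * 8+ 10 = 14.84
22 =22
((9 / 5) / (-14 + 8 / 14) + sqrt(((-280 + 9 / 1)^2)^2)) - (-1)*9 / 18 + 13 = 17261776 / 235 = 73454.37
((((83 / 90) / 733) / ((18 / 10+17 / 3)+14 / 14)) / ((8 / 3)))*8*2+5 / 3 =465704 / 279273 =1.67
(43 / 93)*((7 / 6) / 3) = 301 / 1674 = 0.18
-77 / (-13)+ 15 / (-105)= 526 / 91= 5.78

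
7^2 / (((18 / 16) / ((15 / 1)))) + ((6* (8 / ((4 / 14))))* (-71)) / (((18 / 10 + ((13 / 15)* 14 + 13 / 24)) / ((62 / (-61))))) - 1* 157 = 47111437 / 35319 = 1333.88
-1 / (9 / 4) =-4 / 9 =-0.44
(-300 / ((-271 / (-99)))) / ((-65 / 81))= 481140 / 3523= 136.57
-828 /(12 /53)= -3657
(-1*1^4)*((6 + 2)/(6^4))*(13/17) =-0.00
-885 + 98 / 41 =-36187 / 41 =-882.61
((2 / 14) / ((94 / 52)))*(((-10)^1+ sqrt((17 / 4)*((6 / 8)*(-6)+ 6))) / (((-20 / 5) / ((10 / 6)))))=325 / 987-65*sqrt(102) / 7896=0.25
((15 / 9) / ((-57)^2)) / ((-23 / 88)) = -440 / 224181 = -0.00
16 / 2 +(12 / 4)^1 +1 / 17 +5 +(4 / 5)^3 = 35213 / 2125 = 16.57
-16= -16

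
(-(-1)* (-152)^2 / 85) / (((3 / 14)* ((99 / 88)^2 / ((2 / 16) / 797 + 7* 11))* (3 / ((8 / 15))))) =3387769462784 / 246930525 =13719.52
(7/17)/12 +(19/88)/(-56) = 7655/251328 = 0.03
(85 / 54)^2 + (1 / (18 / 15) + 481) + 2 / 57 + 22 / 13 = 350070157 / 720252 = 486.04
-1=-1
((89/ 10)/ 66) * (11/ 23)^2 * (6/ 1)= 0.19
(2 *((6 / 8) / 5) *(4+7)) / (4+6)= 33 / 100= 0.33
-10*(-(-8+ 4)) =-40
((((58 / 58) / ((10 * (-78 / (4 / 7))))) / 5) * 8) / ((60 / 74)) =-0.00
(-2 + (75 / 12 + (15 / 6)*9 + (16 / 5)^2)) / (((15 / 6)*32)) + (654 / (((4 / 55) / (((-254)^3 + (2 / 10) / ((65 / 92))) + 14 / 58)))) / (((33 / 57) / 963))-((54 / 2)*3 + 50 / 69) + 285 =-51009282329235243143513 / 208104000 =-245114377086626.13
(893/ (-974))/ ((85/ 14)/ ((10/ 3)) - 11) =12502/ 125159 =0.10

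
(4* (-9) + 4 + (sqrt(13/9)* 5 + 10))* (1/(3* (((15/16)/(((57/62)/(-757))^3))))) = 905388/64616394942815 - 13718* sqrt(13)/12923278988563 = 0.00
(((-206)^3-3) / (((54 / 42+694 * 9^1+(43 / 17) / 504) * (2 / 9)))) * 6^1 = -2022297440184 / 53526787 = -37781.04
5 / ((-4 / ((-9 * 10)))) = 225 / 2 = 112.50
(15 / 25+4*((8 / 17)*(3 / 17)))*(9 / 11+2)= 41757 / 15895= 2.63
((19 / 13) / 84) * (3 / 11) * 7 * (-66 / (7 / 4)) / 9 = -38 / 273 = -0.14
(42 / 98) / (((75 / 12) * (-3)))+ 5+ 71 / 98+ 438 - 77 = 898419 / 2450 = 366.70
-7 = -7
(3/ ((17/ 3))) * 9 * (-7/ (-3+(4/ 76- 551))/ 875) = 1539/ 22365625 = 0.00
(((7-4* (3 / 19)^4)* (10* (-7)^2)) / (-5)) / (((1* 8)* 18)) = -44684227 / 9383112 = -4.76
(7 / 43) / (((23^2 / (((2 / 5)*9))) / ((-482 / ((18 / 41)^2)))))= -2835847 / 1023615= -2.77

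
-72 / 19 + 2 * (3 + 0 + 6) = 270 / 19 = 14.21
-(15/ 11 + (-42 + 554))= -5647/ 11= -513.36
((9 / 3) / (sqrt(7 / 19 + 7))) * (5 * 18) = 27 * sqrt(665) / 7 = 99.47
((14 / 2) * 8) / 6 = 28 / 3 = 9.33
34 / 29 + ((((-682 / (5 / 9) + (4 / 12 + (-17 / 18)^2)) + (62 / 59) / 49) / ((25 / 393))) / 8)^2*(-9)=-16417157377099077976202141 / 314122599504000000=-52263534.69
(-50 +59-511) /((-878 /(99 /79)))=24849 /34681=0.72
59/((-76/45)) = -2655/76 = -34.93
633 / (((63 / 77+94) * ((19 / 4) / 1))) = 27852 / 19817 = 1.41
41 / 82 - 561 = -1121 / 2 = -560.50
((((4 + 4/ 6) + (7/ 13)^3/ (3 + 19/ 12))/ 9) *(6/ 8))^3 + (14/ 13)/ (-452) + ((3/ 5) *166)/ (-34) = -56762263685812376778161/ 19766196998412374367000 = -2.87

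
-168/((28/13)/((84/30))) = -1092/5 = -218.40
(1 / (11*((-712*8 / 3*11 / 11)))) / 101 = -0.00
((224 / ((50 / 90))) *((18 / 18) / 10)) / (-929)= -1008 / 23225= -0.04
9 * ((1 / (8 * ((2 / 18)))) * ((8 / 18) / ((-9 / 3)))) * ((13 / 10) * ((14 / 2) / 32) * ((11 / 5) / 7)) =-429 / 3200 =-0.13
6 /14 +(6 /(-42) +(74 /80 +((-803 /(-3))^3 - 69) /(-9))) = -144978251543 /68040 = -2130779.71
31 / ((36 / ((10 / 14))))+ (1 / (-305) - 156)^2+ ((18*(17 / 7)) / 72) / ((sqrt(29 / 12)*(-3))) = 570530212247 / 23442300 - 17*sqrt(87) / 1218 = 24337.51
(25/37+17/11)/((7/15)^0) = 904/407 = 2.22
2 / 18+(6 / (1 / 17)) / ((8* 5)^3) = 32459 / 288000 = 0.11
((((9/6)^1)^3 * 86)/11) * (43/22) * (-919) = -45879237/968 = -47395.91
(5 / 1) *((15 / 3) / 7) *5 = 125 / 7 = 17.86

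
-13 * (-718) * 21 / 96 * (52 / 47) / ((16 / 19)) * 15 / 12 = 40346215 / 12032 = 3353.24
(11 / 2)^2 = 121 / 4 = 30.25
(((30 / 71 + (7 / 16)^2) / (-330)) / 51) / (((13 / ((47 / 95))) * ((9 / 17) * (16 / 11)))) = -524473 / 290917785600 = -0.00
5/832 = 0.01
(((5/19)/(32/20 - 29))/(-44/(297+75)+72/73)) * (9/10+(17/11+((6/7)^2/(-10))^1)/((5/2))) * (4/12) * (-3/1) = 272395047/16535958362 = 0.02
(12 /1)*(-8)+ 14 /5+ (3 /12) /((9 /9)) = -1859 /20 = -92.95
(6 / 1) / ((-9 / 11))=-22 / 3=-7.33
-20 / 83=-0.24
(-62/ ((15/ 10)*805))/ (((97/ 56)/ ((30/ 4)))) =-496/ 2231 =-0.22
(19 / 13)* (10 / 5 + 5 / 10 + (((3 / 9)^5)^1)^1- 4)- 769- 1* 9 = -780.19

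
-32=-32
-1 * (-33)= 33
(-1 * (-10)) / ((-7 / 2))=-20 / 7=-2.86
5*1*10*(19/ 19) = 50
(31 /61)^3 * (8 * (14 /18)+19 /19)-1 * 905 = -1846823830 /2042829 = -904.05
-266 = -266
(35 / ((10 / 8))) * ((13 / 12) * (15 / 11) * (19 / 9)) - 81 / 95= 813256 / 9405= 86.47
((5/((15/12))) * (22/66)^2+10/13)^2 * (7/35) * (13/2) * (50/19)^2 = 5041000/380133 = 13.26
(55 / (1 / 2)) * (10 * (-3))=-3300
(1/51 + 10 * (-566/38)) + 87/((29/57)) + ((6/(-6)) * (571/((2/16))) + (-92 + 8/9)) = -13479872/2907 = -4637.04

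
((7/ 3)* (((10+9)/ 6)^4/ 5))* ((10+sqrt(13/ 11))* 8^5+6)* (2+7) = 1868281856* sqrt(143)/ 1485+149465285221/ 1080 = 153438497.48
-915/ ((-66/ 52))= 7930/ 11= 720.91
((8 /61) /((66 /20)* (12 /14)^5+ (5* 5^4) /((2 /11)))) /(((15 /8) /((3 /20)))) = 537824 /881132718565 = 0.00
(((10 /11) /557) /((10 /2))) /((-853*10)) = -1 /26131655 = -0.00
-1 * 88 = -88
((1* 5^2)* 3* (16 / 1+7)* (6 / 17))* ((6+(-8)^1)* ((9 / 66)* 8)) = -248400 / 187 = -1328.34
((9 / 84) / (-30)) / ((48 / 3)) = -1 / 4480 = -0.00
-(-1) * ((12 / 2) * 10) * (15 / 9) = 100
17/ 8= 2.12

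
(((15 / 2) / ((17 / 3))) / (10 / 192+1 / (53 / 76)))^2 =13105670400 / 16521760369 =0.79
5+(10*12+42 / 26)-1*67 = 775 / 13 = 59.62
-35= -35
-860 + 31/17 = -14589/17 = -858.18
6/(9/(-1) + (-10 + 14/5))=-10/27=-0.37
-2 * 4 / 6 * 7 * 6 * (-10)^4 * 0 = 0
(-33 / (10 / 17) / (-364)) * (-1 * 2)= -561 / 1820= -0.31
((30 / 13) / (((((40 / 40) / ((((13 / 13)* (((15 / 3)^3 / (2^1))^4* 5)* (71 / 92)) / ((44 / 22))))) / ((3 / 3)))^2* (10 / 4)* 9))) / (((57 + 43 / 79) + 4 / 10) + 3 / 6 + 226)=2967111766338348388671875 / 9494553888768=312506706591.92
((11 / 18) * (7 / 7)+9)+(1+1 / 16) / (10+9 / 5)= 82421 / 8496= 9.70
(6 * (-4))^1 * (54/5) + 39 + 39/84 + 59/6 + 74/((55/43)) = -702461/4620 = -152.05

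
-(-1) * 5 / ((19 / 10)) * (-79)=-3950 / 19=-207.89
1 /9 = 0.11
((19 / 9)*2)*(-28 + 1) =-114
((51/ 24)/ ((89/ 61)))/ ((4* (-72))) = -1037/ 205056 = -0.01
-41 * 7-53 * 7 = -658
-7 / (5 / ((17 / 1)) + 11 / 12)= -1428 / 247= -5.78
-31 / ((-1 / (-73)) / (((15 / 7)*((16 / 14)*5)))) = -1357800 / 49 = -27710.20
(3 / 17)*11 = 33 / 17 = 1.94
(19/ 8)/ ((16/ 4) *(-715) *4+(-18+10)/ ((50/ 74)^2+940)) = -24462215/ 117830714816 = -0.00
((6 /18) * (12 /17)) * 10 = 40 /17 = 2.35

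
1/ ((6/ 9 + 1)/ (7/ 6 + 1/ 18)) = 11/ 15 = 0.73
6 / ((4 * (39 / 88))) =44 / 13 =3.38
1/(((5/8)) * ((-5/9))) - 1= -97/25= -3.88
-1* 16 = -16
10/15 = 2/3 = 0.67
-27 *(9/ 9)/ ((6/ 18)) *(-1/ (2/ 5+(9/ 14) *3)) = 5670/ 163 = 34.79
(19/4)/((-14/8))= -19/7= -2.71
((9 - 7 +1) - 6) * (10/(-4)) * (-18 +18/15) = -126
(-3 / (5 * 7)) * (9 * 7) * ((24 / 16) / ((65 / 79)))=-6399 / 650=-9.84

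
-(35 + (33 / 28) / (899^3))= -712041245053 / 20344035572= -35.00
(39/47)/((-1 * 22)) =-39/1034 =-0.04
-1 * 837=-837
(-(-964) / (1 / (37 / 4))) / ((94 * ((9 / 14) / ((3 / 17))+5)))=10.98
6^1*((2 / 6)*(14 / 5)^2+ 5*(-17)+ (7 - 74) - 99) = -37258 / 25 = -1490.32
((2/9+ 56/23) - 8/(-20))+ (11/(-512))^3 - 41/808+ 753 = 10607108071682987/14030450196480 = 756.01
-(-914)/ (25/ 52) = 47528/ 25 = 1901.12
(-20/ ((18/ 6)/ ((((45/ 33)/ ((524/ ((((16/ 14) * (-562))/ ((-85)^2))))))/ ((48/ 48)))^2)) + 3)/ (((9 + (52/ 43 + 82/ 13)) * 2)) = 71256213812388657/ 784625760735756170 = 0.09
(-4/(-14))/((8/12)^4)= 81/56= 1.45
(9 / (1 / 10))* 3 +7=277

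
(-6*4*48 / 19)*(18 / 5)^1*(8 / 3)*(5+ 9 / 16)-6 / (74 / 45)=-11393433 / 3515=-3241.37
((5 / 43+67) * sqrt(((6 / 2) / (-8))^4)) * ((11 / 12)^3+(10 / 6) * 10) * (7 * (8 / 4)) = 101451077 / 44032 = 2304.03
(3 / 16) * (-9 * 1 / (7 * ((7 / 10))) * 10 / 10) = -135 / 392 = -0.34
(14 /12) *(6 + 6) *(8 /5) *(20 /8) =56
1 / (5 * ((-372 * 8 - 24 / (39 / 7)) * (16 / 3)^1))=-39 / 3099520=-0.00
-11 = -11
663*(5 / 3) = 1105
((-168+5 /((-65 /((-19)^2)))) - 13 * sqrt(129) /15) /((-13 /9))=3 * sqrt(129) /5+22905 /169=142.35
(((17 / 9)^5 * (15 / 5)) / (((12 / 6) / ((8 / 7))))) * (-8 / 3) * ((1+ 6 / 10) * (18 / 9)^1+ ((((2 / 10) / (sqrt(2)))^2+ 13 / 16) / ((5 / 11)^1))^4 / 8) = -506.35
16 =16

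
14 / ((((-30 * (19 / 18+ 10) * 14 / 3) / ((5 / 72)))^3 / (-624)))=39 / 49427116928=0.00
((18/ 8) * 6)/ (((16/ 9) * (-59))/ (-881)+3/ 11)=2354913/ 68342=34.46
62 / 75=0.83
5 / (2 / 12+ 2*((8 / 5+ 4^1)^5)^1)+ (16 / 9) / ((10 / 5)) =1653064078 / 1858747869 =0.89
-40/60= -2/3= -0.67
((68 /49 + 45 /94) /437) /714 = 8597 /1437154908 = 0.00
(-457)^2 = 208849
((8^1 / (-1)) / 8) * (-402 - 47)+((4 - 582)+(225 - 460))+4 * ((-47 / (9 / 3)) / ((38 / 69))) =-9078 / 19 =-477.79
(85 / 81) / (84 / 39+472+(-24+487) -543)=1105 / 415044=0.00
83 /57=1.46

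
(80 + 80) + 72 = 232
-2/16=-1/8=-0.12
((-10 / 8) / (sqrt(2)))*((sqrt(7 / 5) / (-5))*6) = 3*sqrt(70) / 20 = 1.25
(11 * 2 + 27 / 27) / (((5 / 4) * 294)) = 46 / 735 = 0.06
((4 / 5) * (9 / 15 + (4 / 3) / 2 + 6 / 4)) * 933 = 51626 / 25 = 2065.04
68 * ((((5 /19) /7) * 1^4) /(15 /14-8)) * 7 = -4760 /1843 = -2.58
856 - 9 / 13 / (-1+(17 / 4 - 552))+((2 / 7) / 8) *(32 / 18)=1538951888 / 1797705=856.06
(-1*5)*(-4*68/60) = 68/3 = 22.67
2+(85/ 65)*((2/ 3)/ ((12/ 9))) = 69/ 26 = 2.65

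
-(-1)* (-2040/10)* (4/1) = -816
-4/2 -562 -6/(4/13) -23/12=-7025/12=-585.42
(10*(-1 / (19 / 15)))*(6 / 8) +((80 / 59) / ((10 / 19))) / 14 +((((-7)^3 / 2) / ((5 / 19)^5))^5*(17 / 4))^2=442815427837255017369923438977862965665788121356408077309606937252019144666996956675868035669967 / 11418887879699468612670898437500000000000000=38779207966871585268576180000000000000000000000000000.00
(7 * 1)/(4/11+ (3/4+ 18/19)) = 5852/1723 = 3.40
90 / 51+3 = 4.76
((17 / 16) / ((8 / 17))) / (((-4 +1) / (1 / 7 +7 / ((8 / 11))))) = -158083 / 21504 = -7.35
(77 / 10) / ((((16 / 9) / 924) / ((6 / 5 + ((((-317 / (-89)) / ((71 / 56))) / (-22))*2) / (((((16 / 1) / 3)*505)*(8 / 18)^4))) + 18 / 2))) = 40811.44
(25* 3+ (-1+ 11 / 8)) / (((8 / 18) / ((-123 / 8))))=-667521 / 256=-2607.50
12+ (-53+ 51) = 10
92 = 92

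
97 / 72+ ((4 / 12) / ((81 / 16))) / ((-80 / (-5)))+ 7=16235 / 1944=8.35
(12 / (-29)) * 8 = -96 / 29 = -3.31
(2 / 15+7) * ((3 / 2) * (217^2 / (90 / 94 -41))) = -236810581 / 18820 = -12582.92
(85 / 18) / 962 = 85 / 17316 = 0.00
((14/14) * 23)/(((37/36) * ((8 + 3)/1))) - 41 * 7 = -115981/407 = -284.97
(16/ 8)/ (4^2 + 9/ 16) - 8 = -2088/ 265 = -7.88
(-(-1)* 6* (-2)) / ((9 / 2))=-8 / 3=-2.67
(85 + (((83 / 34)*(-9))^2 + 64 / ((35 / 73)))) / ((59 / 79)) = 2241249513 / 2387140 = 938.88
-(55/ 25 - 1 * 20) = 89/ 5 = 17.80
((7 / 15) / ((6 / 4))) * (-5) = -14 / 9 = -1.56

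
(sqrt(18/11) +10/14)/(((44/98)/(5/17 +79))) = 23590/187 +99078 * sqrt(22)/2057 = 352.07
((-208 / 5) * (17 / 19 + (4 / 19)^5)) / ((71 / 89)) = -41031496272 / 879015145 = -46.68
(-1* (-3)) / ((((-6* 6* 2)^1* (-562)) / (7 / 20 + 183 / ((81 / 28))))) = 34349 / 7283520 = 0.00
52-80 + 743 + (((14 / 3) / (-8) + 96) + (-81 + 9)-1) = 8849 / 12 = 737.42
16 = 16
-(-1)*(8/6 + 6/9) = 2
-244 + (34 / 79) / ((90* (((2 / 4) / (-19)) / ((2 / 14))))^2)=-1912648826 / 7838775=-244.00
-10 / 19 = -0.53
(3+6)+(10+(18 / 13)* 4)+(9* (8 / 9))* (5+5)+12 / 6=1385 / 13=106.54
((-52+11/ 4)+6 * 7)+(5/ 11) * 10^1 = -2.70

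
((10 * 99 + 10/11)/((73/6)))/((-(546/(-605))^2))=-181348750/1813539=-100.00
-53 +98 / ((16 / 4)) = -57 / 2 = -28.50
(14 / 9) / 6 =7 / 27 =0.26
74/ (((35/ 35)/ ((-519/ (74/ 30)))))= -15570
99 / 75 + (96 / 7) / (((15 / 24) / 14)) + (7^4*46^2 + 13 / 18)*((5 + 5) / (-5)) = -10160724.92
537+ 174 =711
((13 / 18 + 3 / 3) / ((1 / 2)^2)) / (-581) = -0.01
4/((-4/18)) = -18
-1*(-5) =5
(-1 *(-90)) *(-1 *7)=-630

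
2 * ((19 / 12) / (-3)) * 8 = -76 / 9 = -8.44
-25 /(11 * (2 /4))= -50 /11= -4.55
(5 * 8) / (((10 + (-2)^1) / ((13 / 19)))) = 65 / 19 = 3.42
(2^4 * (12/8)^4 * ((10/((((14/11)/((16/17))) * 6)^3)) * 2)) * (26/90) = 4429568/5055477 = 0.88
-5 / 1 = -5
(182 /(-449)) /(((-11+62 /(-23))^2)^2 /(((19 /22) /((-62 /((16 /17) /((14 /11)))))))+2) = 1935380356 /16307859347531341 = 0.00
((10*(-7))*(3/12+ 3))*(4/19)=-910/19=-47.89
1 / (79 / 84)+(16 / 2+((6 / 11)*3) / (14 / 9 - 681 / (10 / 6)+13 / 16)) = 2302603772 / 254171203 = 9.06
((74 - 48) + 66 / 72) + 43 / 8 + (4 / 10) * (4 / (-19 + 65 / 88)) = 6210229 / 192840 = 32.20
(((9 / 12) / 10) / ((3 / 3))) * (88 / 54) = 11 / 90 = 0.12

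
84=84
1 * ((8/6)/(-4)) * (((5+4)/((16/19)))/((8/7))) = -399/128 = -3.12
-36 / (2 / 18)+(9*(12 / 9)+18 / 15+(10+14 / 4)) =-2973 / 10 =-297.30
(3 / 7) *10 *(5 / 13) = 150 / 91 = 1.65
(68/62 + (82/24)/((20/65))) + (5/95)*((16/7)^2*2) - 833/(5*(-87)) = 2945962753/200872560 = 14.67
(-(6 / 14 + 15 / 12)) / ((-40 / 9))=423 / 1120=0.38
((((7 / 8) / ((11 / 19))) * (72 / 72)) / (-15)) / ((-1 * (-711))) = -133 / 938520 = -0.00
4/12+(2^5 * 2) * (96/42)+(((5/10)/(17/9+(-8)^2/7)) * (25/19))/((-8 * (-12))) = 520427101/3549504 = 146.62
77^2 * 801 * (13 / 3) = 20579559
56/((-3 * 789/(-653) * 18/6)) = 36568/7101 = 5.15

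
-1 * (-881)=881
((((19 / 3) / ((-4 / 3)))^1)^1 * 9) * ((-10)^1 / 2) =855 / 4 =213.75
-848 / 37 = -22.92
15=15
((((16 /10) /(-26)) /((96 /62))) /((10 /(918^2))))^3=-37571398479.60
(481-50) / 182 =431 / 182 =2.37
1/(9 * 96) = 1/864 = 0.00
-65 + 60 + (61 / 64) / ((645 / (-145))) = -43049 / 8256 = -5.21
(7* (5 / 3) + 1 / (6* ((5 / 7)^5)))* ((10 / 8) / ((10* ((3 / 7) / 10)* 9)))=183211 / 45000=4.07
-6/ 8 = -3/ 4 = -0.75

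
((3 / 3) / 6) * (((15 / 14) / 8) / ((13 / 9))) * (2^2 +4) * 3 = 135 / 364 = 0.37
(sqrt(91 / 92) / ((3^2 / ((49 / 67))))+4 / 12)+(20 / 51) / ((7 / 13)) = 49 * sqrt(2093) / 27738+379 / 357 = 1.14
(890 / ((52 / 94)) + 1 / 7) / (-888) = -24403 / 13468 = -1.81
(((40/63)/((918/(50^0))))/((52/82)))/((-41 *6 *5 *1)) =-1/1127763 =-0.00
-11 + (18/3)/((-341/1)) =-3757/341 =-11.02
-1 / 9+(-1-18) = -172 / 9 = -19.11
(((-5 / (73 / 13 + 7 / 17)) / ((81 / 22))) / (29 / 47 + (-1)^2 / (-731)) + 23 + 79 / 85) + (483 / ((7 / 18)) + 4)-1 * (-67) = 129634078743613 / 96990592320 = 1336.56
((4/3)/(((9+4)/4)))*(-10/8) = -20/39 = -0.51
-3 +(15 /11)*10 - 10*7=-653 /11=-59.36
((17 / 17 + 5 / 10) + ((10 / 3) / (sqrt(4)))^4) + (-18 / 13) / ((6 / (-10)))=11.52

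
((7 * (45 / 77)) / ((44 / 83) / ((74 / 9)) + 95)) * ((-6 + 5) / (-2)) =138195 / 6422746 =0.02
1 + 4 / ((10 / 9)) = 23 / 5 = 4.60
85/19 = 4.47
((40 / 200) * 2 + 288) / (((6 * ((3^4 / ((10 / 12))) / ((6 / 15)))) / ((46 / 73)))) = 33166 / 266085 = 0.12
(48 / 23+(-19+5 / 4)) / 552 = -1441 / 50784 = -0.03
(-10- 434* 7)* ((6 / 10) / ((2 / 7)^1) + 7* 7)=-778764 / 5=-155752.80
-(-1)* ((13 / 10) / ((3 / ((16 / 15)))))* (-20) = -416 / 45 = -9.24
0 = 0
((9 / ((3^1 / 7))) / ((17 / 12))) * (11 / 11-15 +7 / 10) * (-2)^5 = 6308.89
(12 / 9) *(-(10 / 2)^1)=-6.67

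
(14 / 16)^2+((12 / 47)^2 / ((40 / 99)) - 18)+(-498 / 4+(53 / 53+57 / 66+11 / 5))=-1069229081 / 7775680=-137.51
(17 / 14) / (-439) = -17 / 6146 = -0.00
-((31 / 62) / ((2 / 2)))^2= -1 / 4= -0.25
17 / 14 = 1.21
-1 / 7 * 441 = -63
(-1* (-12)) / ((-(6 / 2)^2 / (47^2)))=-8836 / 3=-2945.33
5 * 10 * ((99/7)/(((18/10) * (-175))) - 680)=-34002.24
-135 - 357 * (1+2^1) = -1206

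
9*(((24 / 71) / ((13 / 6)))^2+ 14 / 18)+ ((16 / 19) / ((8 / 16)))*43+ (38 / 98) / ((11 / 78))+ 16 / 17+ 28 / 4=13397712993180 / 148318283113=90.33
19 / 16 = 1.19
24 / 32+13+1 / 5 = 279 / 20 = 13.95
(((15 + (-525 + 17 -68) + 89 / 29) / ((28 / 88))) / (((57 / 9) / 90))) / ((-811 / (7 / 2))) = 48054600 / 446861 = 107.54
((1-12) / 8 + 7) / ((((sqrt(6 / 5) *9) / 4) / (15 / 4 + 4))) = 17.69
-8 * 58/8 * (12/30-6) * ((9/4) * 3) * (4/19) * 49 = 2148552/95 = 22616.34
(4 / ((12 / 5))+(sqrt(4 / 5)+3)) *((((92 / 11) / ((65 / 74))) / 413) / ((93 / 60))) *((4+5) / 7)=0.11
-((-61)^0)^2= -1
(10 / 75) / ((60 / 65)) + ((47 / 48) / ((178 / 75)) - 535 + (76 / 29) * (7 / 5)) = -1972695953 / 3716640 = -530.77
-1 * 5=-5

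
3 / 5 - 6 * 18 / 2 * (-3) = 813 / 5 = 162.60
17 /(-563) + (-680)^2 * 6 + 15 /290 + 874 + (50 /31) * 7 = 2809349163769 /1012274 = 2775285.31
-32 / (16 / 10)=-20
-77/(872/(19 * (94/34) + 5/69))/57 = -0.08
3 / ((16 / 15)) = 45 / 16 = 2.81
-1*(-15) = 15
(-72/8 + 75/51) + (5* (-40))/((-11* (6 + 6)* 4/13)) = -2923/1122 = -2.61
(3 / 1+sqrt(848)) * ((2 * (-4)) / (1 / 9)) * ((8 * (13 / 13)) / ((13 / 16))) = -36864 * sqrt(53) / 13 -27648 / 13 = -22770.92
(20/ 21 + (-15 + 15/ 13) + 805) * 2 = 432490/ 273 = 1584.21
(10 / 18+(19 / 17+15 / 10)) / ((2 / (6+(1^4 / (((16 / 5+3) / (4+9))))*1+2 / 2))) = 45637 / 3162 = 14.43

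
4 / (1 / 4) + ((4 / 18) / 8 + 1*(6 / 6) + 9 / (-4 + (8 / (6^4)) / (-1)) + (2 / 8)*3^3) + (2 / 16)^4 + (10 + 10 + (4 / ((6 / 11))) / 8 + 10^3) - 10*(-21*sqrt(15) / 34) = 105*sqrt(15) / 17 + 24940296913 / 23924736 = 1066.37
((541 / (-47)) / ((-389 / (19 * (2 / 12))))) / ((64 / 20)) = 51395 / 1755168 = 0.03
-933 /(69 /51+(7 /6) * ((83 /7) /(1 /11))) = -95166 /15659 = -6.08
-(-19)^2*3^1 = -1083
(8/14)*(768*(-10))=-30720/7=-4388.57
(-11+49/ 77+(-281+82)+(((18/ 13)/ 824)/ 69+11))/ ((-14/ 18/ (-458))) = -553988933163/ 4742738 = -116807.83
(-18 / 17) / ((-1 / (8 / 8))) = 18 / 17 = 1.06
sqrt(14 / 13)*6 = 6*sqrt(182) / 13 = 6.23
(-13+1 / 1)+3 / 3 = -11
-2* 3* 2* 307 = -3684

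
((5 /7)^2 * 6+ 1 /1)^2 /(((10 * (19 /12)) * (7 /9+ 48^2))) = 2138454 /4731374585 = 0.00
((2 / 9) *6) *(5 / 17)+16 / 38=788 / 969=0.81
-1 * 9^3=-729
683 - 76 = 607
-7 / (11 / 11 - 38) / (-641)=-7 / 23717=-0.00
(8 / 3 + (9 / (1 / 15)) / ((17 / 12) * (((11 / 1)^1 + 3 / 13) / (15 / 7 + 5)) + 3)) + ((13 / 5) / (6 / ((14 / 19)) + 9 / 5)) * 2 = 29.01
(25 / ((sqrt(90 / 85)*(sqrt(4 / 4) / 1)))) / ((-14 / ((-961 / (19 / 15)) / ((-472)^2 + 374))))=120125*sqrt(34) / 118720056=0.01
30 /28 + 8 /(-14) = 1 /2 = 0.50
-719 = -719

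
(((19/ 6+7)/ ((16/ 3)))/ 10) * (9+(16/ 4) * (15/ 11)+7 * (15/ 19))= 15921/ 4180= 3.81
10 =10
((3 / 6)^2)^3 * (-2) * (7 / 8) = -7 / 256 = -0.03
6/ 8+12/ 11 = 81/ 44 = 1.84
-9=-9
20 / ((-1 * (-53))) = 20 / 53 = 0.38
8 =8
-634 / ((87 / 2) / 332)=-420976 / 87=-4838.80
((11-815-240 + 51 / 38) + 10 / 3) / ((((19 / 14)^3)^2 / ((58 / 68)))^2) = -706152464198525851136 / 36459936661776870153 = -19.37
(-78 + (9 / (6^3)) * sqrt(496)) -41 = -118.07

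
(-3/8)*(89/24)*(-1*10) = 445/32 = 13.91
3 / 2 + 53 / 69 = 313 / 138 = 2.27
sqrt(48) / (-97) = -4 * sqrt(3) / 97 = -0.07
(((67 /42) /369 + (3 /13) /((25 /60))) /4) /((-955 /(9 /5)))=-562283 /2137863000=-0.00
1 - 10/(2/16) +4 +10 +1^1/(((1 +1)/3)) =-127/2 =-63.50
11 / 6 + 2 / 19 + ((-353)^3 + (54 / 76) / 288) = -160464485015 / 3648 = -43986975.06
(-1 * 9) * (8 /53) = -72 /53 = -1.36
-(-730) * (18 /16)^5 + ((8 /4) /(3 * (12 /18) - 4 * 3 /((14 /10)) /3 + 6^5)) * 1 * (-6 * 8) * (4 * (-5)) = 195542919995 /148619264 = 1315.73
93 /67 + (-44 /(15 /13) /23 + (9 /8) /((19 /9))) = 923987 /3513480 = 0.26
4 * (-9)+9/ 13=-35.31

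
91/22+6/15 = 4.54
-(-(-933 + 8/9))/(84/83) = -696287/756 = -921.01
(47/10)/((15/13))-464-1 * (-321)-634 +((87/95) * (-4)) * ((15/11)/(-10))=-24215591/31350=-772.43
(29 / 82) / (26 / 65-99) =-5 / 1394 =-0.00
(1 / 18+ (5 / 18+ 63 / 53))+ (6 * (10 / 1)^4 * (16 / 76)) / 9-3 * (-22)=1481328 / 1007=1471.03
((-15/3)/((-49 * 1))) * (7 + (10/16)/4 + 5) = 1945/1568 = 1.24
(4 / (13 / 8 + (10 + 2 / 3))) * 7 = 672 / 295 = 2.28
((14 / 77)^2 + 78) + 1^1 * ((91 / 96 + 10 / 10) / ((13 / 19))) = 12213529 / 151008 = 80.88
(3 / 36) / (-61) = -1 / 732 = -0.00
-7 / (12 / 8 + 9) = -0.67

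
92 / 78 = 46 / 39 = 1.18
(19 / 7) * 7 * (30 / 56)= 285 / 28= 10.18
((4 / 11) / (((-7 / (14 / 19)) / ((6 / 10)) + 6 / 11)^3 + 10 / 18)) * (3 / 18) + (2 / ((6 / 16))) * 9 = 49300015008 / 1027084009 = 48.00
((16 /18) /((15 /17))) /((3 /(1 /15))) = 136 /6075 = 0.02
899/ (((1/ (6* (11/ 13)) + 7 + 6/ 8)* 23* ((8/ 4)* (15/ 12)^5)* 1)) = 60758016/ 75396875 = 0.81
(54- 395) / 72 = -341 / 72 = -4.74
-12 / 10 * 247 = -1482 / 5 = -296.40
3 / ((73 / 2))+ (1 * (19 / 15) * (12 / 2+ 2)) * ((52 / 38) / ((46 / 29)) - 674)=-6821.04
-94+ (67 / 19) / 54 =-96377 / 1026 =-93.93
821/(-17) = -821/17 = -48.29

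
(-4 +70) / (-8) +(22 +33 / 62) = 1771 / 124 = 14.28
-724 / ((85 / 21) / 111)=-1687644 / 85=-19854.64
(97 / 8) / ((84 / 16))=97 / 42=2.31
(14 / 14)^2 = 1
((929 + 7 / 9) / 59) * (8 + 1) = 8368 / 59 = 141.83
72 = 72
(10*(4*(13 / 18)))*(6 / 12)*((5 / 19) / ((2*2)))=325 / 342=0.95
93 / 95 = 0.98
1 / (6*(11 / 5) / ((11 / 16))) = 5 / 96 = 0.05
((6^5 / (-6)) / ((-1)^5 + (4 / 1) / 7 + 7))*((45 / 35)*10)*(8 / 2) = -233280 / 23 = -10142.61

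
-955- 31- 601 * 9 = -6395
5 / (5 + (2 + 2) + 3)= 5 / 12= 0.42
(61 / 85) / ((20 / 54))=1647 / 850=1.94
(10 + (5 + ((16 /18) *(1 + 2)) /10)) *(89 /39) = 20381 /585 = 34.84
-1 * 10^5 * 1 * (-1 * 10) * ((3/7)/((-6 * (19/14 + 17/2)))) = -500000/69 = -7246.38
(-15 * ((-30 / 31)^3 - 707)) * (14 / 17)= 8744.73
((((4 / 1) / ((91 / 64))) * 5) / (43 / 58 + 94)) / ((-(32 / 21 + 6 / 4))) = -89088 / 1814449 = -0.05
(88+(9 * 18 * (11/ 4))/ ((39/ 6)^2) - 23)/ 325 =12767/ 54925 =0.23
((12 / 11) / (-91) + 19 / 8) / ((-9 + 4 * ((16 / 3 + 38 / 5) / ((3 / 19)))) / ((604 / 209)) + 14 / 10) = 128581785 / 6075875806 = 0.02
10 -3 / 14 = 137 / 14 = 9.79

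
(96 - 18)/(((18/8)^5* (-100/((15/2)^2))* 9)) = -1664/19683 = -0.08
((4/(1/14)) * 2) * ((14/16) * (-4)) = -392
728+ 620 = 1348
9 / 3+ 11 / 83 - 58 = -4554 / 83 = -54.87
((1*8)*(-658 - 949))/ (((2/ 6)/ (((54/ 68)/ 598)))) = -51.22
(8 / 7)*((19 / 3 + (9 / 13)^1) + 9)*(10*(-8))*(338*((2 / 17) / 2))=-29131.65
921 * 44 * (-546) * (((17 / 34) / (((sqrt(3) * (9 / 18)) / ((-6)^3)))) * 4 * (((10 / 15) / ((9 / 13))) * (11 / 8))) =8437420992 * sqrt(3) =14614041842.99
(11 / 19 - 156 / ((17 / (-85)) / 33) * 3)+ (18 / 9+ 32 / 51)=74829287 / 969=77223.21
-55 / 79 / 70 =-11 / 1106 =-0.01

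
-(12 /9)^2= -16 /9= -1.78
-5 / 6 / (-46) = 5 / 276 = 0.02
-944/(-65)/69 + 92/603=327284/901485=0.36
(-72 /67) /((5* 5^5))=-72 /1046875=-0.00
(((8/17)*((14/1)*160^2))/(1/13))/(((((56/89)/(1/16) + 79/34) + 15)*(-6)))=-663470080/49731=-13341.18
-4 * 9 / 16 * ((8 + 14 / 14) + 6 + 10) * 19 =-4275 / 4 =-1068.75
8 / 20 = 0.40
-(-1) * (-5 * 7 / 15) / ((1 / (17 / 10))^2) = -2023 / 300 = -6.74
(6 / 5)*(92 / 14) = 276 / 35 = 7.89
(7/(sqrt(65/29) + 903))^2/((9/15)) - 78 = -65422918438972457/838756441598424 - 2138605*sqrt(1885)/279585480532808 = -78.00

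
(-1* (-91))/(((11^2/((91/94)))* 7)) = 1183/11374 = 0.10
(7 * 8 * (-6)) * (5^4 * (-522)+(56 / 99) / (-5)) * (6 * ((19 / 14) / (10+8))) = 49590017.20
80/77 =1.04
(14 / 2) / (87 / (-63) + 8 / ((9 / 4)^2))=3969 / 113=35.12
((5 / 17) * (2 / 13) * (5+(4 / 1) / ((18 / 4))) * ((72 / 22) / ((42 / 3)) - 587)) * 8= -191567440 / 153153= -1250.82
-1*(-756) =756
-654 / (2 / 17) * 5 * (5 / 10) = -27795 / 2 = -13897.50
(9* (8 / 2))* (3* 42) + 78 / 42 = 31765 / 7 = 4537.86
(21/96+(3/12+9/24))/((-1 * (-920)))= 27/29440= 0.00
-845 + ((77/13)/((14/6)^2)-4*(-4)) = -75340/91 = -827.91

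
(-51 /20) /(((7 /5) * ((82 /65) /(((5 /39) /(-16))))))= 425 /36736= 0.01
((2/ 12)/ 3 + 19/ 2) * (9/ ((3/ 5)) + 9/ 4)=989/ 6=164.83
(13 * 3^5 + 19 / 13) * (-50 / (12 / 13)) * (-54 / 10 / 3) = 308145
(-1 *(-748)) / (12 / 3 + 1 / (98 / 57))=73304 / 449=163.26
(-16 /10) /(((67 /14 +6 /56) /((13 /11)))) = -2912 /7535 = -0.39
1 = 1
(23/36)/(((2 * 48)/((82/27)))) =943/46656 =0.02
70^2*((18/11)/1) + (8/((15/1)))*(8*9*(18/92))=10152504/1265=8025.69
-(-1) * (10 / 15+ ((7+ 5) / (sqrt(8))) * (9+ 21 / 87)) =2 / 3+ 804 * sqrt(2) / 29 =39.87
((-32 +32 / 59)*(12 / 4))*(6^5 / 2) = -21648384 / 59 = -366921.76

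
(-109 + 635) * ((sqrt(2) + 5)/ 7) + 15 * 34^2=526 * sqrt(2)/ 7 + 124010/ 7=17821.98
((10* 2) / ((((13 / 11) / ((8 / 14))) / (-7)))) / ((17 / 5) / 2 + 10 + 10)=-8800 / 2821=-3.12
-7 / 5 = -1.40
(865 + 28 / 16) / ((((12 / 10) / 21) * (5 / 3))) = 72807 / 8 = 9100.88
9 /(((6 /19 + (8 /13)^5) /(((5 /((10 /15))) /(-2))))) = -190473309 /2280280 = -83.53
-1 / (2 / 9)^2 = -20.25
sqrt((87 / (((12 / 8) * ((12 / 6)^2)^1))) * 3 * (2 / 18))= sqrt(174) / 6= 2.20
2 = 2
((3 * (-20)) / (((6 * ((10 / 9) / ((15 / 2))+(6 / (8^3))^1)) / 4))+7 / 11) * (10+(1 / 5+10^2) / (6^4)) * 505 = -1333829715103 / 1050192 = -1270081.77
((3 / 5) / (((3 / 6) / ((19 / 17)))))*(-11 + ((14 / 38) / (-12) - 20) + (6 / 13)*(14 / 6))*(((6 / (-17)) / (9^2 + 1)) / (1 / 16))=2130792 / 770185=2.77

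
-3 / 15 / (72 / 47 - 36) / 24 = 47 / 194400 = 0.00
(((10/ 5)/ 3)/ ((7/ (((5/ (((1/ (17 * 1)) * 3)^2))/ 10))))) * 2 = 578/ 189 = 3.06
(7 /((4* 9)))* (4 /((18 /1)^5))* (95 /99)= 665 /1683605088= 0.00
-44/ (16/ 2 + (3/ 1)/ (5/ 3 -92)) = -5.52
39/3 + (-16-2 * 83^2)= -13781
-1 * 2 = -2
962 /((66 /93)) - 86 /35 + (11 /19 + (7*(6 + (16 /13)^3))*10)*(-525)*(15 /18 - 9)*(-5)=-379679126247271 /32142110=-11812514.06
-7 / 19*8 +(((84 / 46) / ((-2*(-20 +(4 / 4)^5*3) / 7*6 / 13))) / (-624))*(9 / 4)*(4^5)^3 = -23429404040 / 7429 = -3153776.29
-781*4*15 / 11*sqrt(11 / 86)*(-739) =1574070*sqrt(946) / 43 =1125903.46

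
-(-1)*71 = 71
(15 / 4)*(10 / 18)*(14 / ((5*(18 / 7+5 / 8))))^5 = 74049191673856 / 68912248837125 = 1.07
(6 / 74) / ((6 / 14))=7 / 37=0.19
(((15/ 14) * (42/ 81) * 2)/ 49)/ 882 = 5/ 194481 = 0.00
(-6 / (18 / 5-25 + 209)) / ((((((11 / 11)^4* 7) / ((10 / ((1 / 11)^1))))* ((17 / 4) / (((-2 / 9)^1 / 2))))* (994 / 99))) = 36300 / 27738067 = 0.00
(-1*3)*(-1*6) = 18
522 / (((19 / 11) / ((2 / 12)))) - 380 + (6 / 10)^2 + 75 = -120779 / 475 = -254.27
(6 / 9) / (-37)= -2 / 111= -0.02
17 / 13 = 1.31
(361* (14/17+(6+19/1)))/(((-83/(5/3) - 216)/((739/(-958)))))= 585579905/21644094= 27.05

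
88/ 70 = 44/ 35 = 1.26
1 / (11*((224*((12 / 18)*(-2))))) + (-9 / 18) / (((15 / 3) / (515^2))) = -261405763 / 9856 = -26522.50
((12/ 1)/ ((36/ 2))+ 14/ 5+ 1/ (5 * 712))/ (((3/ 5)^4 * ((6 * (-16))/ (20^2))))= -115709375/ 1038096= -111.46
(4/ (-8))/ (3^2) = -1/ 18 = -0.06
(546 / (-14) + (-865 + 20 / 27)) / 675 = -24388 / 18225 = -1.34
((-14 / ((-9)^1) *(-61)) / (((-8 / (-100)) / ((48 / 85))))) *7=-239120 / 51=-4688.63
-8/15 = -0.53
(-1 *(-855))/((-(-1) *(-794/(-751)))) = 642105/794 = 808.70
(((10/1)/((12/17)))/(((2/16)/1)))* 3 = 340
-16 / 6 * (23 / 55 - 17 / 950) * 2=-33464 / 15675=-2.13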